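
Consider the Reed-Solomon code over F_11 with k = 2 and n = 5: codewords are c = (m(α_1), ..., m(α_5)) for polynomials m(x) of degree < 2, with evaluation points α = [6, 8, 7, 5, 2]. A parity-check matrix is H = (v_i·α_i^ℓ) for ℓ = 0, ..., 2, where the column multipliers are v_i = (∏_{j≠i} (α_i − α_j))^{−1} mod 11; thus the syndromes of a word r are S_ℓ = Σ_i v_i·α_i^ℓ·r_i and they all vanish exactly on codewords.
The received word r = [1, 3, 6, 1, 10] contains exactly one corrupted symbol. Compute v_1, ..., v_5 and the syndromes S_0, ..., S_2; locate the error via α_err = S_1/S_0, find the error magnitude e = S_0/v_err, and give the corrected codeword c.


S = (10, 5, 8), error at position 1, error magnitude e = 3, c = [9, 3, 6, 1, 10].

Step 1: column multipliers v_i = (∏_{j≠i}(α_i − α_j))^{−1} mod 11.
  i = 1 (α = 6): (6−8)(6−7)(6−5)(6−2) = (−2)·(−1)·1·4 = 8 ≡ 8, so v_1 = 8^{−1} = 7 (mod 11).
  i = 2 (α = 8): (8−6)(8−7)(8−5)(8−2) = 2·1·3·6 = 36 ≡ 3, so v_2 = 3^{−1} = 4 (mod 11).
  i = 3 (α = 7): (7−6)(7−8)(7−5)(7−2) = 1·(−1)·2·5 = −10 ≡ 1, so v_3 = 1^{−1} = 1 (mod 11).
  i = 4 (α = 5): (5−6)(5−8)(5−7)(5−2) = (−1)·(−3)·(−2)·3 = −18 ≡ 4, so v_4 = 4^{−1} = 3 (mod 11).
  i = 5 (α = 2): (2−6)(2−8)(2−7)(2−5) = (−4)·(−6)·(−5)·(−3) = 360 ≡ 8, so v_5 = 8^{−1} = 7 (mod 11).
  v = [7, 4, 1, 3, 7].
Step 2: syndromes of r = [1, 3, 6, 1, 10] (all sums mod 11).
  S_0 = Σ v_i r_i = 7·1 + 4·3 + 1·6 + 3·1 + 7·10 = 98 ≡ 10.
  S_1 = Σ v_i α_i r_i = 7·6·1 + 4·8·3 + 1·7·6 + 3·5·1 + 7·2·10 = 335 ≡ 5.
  α_i^2 mod 11 = [3, 9, 5, 3, 4].
  S_2 = Σ v_i α_i^2 r_i = 7·3·1 + 4·9·3 + 1·5·6 + 3·3·1 + 7·4·10 = 448 ≡ 8.
  S = (10, 5, 8) ≠ 0, so r is not a codeword (an error is present).
Step 3: locate the error. For a single error e at position i, S_ℓ = v_i·e·α_i^ℓ, so α_err = S_1/S_0.
  S_0^{−1} = 10^{−1} = 10 (mod 11), so α_err = 5·10 = 50 ≡ 6 = α_1. Error position i = 1.
  Consistency check: S_2/S_1 = 8·9 = 72 ≡ 6 = α_err ✓ (single-error assumption holds).
Step 4: error magnitude e = S_0/v_1 = S_0·∏_{j≠1}(α_1 − α_j) = 10·8 = 80 ≡ 3 (mod 11).
Step 5: correct position 1: c_1 = r_1 − e = 1 − 3 ≡ 9 (mod 11). Hence c = [9, 3, 6, 1, 10].
  Check: interpolating c through the α_i gives m(x) = 5 + 8·x (degree < 2) with m(α_i) = c_i for every i, so c is indeed a codeword.


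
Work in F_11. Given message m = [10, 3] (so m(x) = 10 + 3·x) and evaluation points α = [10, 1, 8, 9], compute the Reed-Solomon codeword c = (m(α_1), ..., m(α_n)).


c = [7, 2, 1, 4]

Message polynomial: m(x) = 10 + 3·x (mod 11).
For each evaluation point α_i, compute m(α_i) mod 11:
  α_1 = 10: Horner steps 3 → 7, so m(10) = 7.
  α_2 = 1: Horner steps 3 → 2, so m(1) = 2.
  α_3 = 8: Horner steps 3 → 1, so m(8) = 1.
  α_4 = 9: Horner steps 3 → 4, so m(9) = 4.
Codeword c = [7, 2, 1, 4] ∈ F_11^4.


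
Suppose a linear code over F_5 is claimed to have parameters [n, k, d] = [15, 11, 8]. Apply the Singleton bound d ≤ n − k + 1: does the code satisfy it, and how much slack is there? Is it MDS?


Singleton RHS = n − k + 1 = 5, slack = -3, bound violated (no such code; not MDS).

Singleton bound: d ≤ n − k + 1.
Here n = 15, k = 11, so n − k + 1 = 5.
Given d = 8, check d ≤ 5: NO.
Slack = (n − k + 1) − d = -3.
The slack is negative: d = 8 exceeds n − k + 1 = 5 by 3, so the Singleton bound is violated and no linear [15, 11, 8]_5 code can exist. In particular it is not MDS (MDS requires d = n − k + 1 exactly).
Description: the claimed parameters are [15, 11, 8]_5; such a code would be impossible (violates the Singleton bound).


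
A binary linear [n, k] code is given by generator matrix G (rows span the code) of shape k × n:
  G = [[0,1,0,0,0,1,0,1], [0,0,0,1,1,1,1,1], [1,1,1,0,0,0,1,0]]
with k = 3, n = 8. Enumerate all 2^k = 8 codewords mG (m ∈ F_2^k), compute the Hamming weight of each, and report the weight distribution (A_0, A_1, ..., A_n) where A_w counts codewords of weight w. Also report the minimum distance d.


Weight distribution: A_0 = 1, A_3 = 1, A_4 = 3, A_5 = 2, A_7 = 1. Minimum distance d = 3.

Enumerate all 2^3 = 8 messages m ∈ F_2^3.
For each, compute codeword c = mG in F_2^8, then tally its weight.
  m = 000 → c = 00000000, weight = 0.
  m = 100 → c = 01000101, weight = 3.
  m = 010 → c = 00011111, weight = 5.
  m = 110 → c = 01011010, weight = 4.
  m = 001 → c = 11100010, weight = 4.
  m = 101 → c = 10100111, weight = 5.
  m = 011 → c = 11111101, weight = 7.
  m = 111 → c = 10111000, weight = 4.
Tally weights:
  weight 0: 1 codewords.
  weight 3: 1 codewords.
  weight 4: 3 codewords.
  weight 5: 2 codewords.
  weight 7: 1 codewords.
Minimum distance d = smallest w > 0 with A_w > 0 = 3.
Sanity: Σ A_w = 8 = 2^3 = 8 ✓.


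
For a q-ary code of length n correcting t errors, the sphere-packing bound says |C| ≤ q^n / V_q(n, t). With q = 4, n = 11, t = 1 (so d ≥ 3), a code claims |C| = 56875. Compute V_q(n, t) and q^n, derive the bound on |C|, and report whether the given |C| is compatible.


V_q(n, t) = 34, q^n = 4194304, Hamming bound = 123361, |C| = 56875 ≤ bound (satisfied).

Step 1: Compute V_q(n, t) = Σ_{j=0}^1 C(n, j) (q−1)^j.
  j = 0: C(11,0)·(3)^0 = 1·1 = 1.
  j = 1: C(11,1)·(3)^1 = 11·3 = 33.
  V_q(n, t) = 1 + 33 = 34.
Step 2: q^n = 4^11 = 4194304.
Step 3: Hamming bound ⌊q^n / V_q(n,t)⌋ = ⌊4194304/34⌋ = 123361.
Step 4: Compare |C| = 56875 to 123361: satisfied.
The claimed |C| lies below the Hamming bound.


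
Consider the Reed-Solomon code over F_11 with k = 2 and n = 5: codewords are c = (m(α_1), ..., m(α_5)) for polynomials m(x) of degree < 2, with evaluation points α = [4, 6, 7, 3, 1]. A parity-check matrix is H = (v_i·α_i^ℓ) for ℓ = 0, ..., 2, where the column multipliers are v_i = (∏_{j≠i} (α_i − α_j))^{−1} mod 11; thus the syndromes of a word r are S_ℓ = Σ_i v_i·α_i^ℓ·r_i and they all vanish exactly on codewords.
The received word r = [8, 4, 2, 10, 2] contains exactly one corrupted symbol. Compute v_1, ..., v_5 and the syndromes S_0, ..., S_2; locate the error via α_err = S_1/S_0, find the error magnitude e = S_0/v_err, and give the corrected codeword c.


S = (8, 8, 8), error at position 5, error magnitude e = 10, c = [8, 4, 2, 10, 3].

Step 1: column multipliers v_i = (∏_{j≠i}(α_i − α_j))^{−1} mod 11.
  i = 1 (α = 4): (4−6)(4−7)(4−3)(4−1) = (−2)·(−3)·1·3 = 18 ≡ 7, so v_1 = 7^{−1} = 8 (mod 11).
  i = 2 (α = 6): (6−4)(6−7)(6−3)(6−1) = 2·(−1)·3·5 = −30 ≡ 3, so v_2 = 3^{−1} = 4 (mod 11).
  i = 3 (α = 7): (7−4)(7−6)(7−3)(7−1) = 3·1·4·6 = 72 ≡ 6, so v_3 = 6^{−1} = 2 (mod 11).
  i = 4 (α = 3): (3−4)(3−6)(3−7)(3−1) = (−1)·(−3)·(−4)·2 = −24 ≡ 9, so v_4 = 9^{−1} = 5 (mod 11).
  i = 5 (α = 1): (1−4)(1−6)(1−7)(1−3) = (−3)·(−5)·(−6)·(−2) = 180 ≡ 4, so v_5 = 4^{−1} = 3 (mod 11).
  v = [8, 4, 2, 5, 3].
Step 2: syndromes of r = [8, 4, 2, 10, 2] (all sums mod 11).
  S_0 = Σ v_i r_i = 8·8 + 4·4 + 2·2 + 5·10 + 3·2 = 140 ≡ 8.
  S_1 = Σ v_i α_i r_i = 8·4·8 + 4·6·4 + 2·7·2 + 5·3·10 + 3·1·2 = 536 ≡ 8.
  α_i^2 mod 11 = [5, 3, 5, 9, 1].
  S_2 = Σ v_i α_i^2 r_i = 8·5·8 + 4·3·4 + 2·5·2 + 5·9·10 + 3·1·2 = 844 ≡ 8.
  S = (8, 8, 8) ≠ 0, so r is not a codeword (an error is present).
Step 3: locate the error. For a single error e at position i, S_ℓ = v_i·e·α_i^ℓ, so α_err = S_1/S_0.
  S_0^{−1} = 8^{−1} = 7 (mod 11), so α_err = 8·7 = 56 ≡ 1 = α_5. Error position i = 5.
  Consistency check: S_2/S_1 = 8·7 = 56 ≡ 1 = α_err ✓ (single-error assumption holds).
Step 4: error magnitude e = S_0/v_5 = S_0·∏_{j≠5}(α_5 − α_j) = 8·4 = 32 ≡ 10 (mod 11).
Step 5: correct position 5: c_5 = r_5 − e = 2 − 10 ≡ 3 (mod 11). Hence c = [8, 4, 2, 10, 3].
  Check: interpolating c through the α_i gives m(x) = 5 + 9·x (degree < 2) with m(α_i) = c_i for every i, so c is indeed a codeword.


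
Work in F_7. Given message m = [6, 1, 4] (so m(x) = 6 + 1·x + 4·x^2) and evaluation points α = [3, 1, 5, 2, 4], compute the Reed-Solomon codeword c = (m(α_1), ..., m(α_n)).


c = [3, 4, 6, 3, 4]

Message polynomial: m(x) = 6 + 1·x + 4·x^2 (mod 7).
For each evaluation point α_i, compute m(α_i) mod 7:
  α_1 = 3: Horner steps 4 → 6 → 3, so m(3) = 3.
  α_2 = 1: Horner steps 4 → 5 → 4, so m(1) = 4.
  α_3 = 5: Horner steps 4 → 0 → 6, so m(5) = 6.
  α_4 = 2: Horner steps 4 → 2 → 3, so m(2) = 3.
  α_5 = 4: Horner steps 4 → 3 → 4, so m(4) = 4.
Codeword c = [3, 4, 6, 3, 4] ∈ F_7^5.


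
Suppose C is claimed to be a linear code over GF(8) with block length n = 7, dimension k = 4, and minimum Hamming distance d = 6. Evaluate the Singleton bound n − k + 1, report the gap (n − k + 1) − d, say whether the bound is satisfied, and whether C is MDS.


Singleton RHS = n − k + 1 = 4, slack = -2, bound violated (no such code; not MDS).

Singleton bound: d ≤ n − k + 1.
Here n = 7, k = 4, so n − k + 1 = 4.
Given d = 6, check d ≤ 4: NO.
Slack = (n − k + 1) − d = -2.
The slack is negative: d = 6 exceeds n − k + 1 = 4 by 2, so the Singleton bound is violated and no linear [7, 4, 6]_8 code can exist. In particular it is not MDS (MDS requires d = n − k + 1 exactly).
Description: the claimed parameters are [7, 4, 6]_8; such a code would be impossible (violates the Singleton bound).


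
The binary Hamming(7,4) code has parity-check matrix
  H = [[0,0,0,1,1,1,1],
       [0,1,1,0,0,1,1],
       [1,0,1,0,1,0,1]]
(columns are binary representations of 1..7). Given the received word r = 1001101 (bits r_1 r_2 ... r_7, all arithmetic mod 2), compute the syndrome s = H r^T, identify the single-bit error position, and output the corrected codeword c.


s = (1, 1, 1)^T, error position = 7, corrected codeword c = 1001100

Compute s = H r^T mod 2 one row at a time:
  s_1 = 1 + 1 + 0 + 1 = 3 ≡ 1 (mod 2).
  s_2 = 0 + 0 + 0 + 1 = 1 ≡ 1 (mod 2).
  s_3 = 1 + 0 + 1 + 1 = 3 ≡ 1 (mod 2).
s = (1, 1, 1)^T — this equals column 7 of H (binary 111), so error is at position 7.
Correct: flip bit 7 of r = 1001101 to get c = 1001100.


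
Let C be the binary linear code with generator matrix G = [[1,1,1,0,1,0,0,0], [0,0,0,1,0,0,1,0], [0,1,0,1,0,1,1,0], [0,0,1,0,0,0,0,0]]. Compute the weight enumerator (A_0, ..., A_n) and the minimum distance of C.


Weight distribution: A_0 = 1, A_1 = 1, A_2 = 2, A_3 = 4, A_4 = 3, A_5 = 3, A_6 = 2. Minimum distance d = 1.

Enumerate all 2^4 = 16 messages m ∈ F_2^4.
For each, compute codeword c = mG in F_2^8, then tally its weight.
  m = 0000 → c = 00000000, weight = 0.
  m = 1000 → c = 11101000, weight = 4.
  m = 0100 → c = 00010010, weight = 2.
  m = 1100 → c = 11111010, weight = 6.
  m = 0010 → c = 01010110, weight = 4.
  m = 1010 → c = 10111110, weight = 6.
  m = 0110 → c = 01000100, weight = 2.
  m = 1110 → c = 10101100, weight = 4.
  m = 0001 → c = 00100000, weight = 1.
  m = 1001 → c = 11001000, weight = 3.
  m = 0101 → c = 00110010, weight = 3.
  m = 1101 → c = 11011010, weight = 5.
  m = 0011 → c = 01110110, weight = 5.
  m = 1011 → c = 10011110, weight = 5.
  m = 0111 → c = 01100100, weight = 3.
  m = 1111 → c = 10001100, weight = 3.
Tally weights:
  weight 0: 1 codewords.
  weight 1: 1 codewords.
  weight 2: 2 codewords.
  weight 3: 4 codewords.
  weight 4: 3 codewords.
  weight 5: 3 codewords.
  weight 6: 2 codewords.
Minimum distance d = smallest w > 0 with A_w > 0 = 1.
Sanity: Σ A_w = 16 = 2^4 = 16 ✓.


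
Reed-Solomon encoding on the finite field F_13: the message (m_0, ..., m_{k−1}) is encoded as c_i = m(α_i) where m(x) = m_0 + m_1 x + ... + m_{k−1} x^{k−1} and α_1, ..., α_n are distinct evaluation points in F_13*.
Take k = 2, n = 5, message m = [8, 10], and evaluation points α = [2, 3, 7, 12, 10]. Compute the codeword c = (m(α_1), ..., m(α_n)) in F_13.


c = [2, 12, 0, 11, 4]

Message polynomial: m(x) = 8 + 10·x (mod 13).
For each evaluation point α_i, compute m(α_i) mod 13:
  α_1 = 2: Horner steps 10 → 2, so m(2) = 2.
  α_2 = 3: Horner steps 10 → 12, so m(3) = 12.
  α_3 = 7: Horner steps 10 → 0, so m(7) = 0.
  α_4 = 12: Horner steps 10 → 11, so m(12) = 11.
  α_5 = 10: Horner steps 10 → 4, so m(10) = 4.
Codeword c = [2, 12, 0, 11, 4] ∈ F_13^5.


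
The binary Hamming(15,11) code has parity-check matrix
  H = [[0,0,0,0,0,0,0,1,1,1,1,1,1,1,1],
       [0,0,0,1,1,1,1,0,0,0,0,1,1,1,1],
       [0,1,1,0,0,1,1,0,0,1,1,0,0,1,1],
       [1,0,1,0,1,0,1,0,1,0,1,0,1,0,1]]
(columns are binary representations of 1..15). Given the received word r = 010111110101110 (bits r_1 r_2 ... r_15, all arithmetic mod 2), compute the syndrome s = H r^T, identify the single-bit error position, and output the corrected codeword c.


s = (1, 1, 1, 1)^T, error position = 15, corrected codeword c = 010111110101111

Compute s = H r^T mod 2 one row at a time:
  s_1 = 1 + 0 + 1 + 0 + 1 + 1 + 1 + 0 = 5 ≡ 1 (mod 2).
  s_2 = 1 + 1 + 1 + 1 + 1 + 1 + 1 + 0 = 7 ≡ 1 (mod 2).
  s_3 = 1 + 0 + 1 + 1 + 1 + 0 + 1 + 0 = 5 ≡ 1 (mod 2).
  s_4 = 0 + 0 + 1 + 1 + 0 + 0 + 1 + 0 = 3 ≡ 1 (mod 2).
s = (1, 1, 1, 1)^T — this equals column 15 of H (binary 1111), so error is at position 15.
Correct: flip bit 15 of r = 010111110101110 to get c = 010111110101111.


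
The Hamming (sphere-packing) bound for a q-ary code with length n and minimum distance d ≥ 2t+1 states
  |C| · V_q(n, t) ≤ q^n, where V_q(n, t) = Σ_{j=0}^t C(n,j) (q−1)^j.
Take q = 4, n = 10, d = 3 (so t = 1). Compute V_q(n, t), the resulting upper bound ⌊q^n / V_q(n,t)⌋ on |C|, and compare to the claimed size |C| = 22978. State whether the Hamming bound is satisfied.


V_q(n, t) = 31, q^n = 1048576, Hamming bound = 33825, |C| = 22978 ≤ bound (satisfied).

Step 1: Compute V_q(n, t) = Σ_{j=0}^1 C(n, j) (q−1)^j.
  j = 0: C(10,0)·(3)^0 = 1·1 = 1.
  j = 1: C(10,1)·(3)^1 = 10·3 = 30.
  V_q(n, t) = 1 + 30 = 31.
Step 2: q^n = 4^10 = 1048576.
Step 3: Hamming bound ⌊q^n / V_q(n,t)⌋ = ⌊1048576/31⌋ = 33825.
Step 4: Compare |C| = 22978 to 33825: satisfied.
The claimed |C| lies below the Hamming bound.


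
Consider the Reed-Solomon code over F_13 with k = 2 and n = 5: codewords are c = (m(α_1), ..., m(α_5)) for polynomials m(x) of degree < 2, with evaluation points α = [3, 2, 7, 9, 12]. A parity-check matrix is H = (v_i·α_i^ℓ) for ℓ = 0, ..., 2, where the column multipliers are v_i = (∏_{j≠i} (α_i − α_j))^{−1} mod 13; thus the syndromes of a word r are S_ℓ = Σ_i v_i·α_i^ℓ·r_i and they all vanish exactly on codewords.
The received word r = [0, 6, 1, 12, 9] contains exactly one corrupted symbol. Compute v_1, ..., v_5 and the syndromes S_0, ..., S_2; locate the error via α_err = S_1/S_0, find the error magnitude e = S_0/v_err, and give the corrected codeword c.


S = (12, 10, 4), error at position 1, error magnitude e = 8, c = [5, 6, 1, 12, 9].

Step 1: column multipliers v_i = (∏_{j≠i}(α_i − α_j))^{−1} mod 13.
  i = 1 (α = 3): (3−2)(3−7)(3−9)(3−12) = 1·(−4)·(−6)·(−9) = −216 ≡ 5, so v_1 = 5^{−1} = 8 (mod 13).
  i = 2 (α = 2): (2−3)(2−7)(2−9)(2−12) = (−1)·(−5)·(−7)·(−10) = 350 ≡ 12, so v_2 = 12^{−1} = 12 (mod 13).
  i = 3 (α = 7): (7−3)(7−2)(7−9)(7−12) = 4·5·(−2)·(−5) = 200 ≡ 5, so v_3 = 5^{−1} = 8 (mod 13).
  i = 4 (α = 9): (9−3)(9−2)(9−7)(9−12) = 6·7·2·(−3) = −252 ≡ 8, so v_4 = 8^{−1} = 5 (mod 13).
  i = 5 (α = 12): (12−3)(12−2)(12−7)(12−9) = 9·10·5·3 = 1350 ≡ 11, so v_5 = 11^{−1} = 6 (mod 13).
  v = [8, 12, 8, 5, 6].
Step 2: syndromes of r = [0, 6, 1, 12, 9] (all sums mod 13).
  S_0 = Σ v_i r_i = 8·0 + 12·6 + 8·1 + 5·12 + 6·9 = 194 ≡ 12.
  S_1 = Σ v_i α_i r_i = 8·3·0 + 12·2·6 + 8·7·1 + 5·9·12 + 6·12·9 = 1388 ≡ 10.
  α_i^2 mod 13 = [9, 4, 10, 3, 1].
  S_2 = Σ v_i α_i^2 r_i = 8·9·0 + 12·4·6 + 8·10·1 + 5·3·12 + 6·1·9 = 602 ≡ 4.
  S = (12, 10, 4) ≠ 0, so r is not a codeword (an error is present).
Step 3: locate the error. For a single error e at position i, S_ℓ = v_i·e·α_i^ℓ, so α_err = S_1/S_0.
  S_0^{−1} = 12^{−1} = 12 (mod 13), so α_err = 10·12 = 120 ≡ 3 = α_1. Error position i = 1.
  Consistency check: S_2/S_1 = 4·4 = 16 ≡ 3 = α_err ✓ (single-error assumption holds).
Step 4: error magnitude e = S_0/v_1 = S_0·∏_{j≠1}(α_1 − α_j) = 12·5 = 60 ≡ 8 (mod 13).
Step 5: correct position 1: c_1 = r_1 − e = 0 − 8 ≡ 5 (mod 13). Hence c = [5, 6, 1, 12, 9].
  Check: interpolating c through the α_i gives m(x) = 8 + 12·x (degree < 2) with m(α_i) = c_i for every i, so c is indeed a codeword.


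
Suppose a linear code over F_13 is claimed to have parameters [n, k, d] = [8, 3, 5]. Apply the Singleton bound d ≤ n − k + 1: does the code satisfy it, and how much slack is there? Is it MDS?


Singleton RHS = n − k + 1 = 6, slack = 1, bound satisfied, not MDS.

Singleton bound: d ≤ n − k + 1.
Here n = 8, k = 3, so n − k + 1 = 6.
Given d = 5, check d ≤ 6: YES.
Slack = (n − k + 1) − d = 1.
The code is NOT MDS (slack = 1 > 0).
Description: the claimed parameters are [8, 3, 5]_13; such a code would be non-MDS.


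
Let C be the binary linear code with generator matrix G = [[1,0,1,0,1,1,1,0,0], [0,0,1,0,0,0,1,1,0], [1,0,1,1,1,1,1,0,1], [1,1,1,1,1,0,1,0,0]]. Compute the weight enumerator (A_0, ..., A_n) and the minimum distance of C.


Weight distribution: A_0 = 1, A_2 = 1, A_3 = 3, A_4 = 1, A_5 = 4, A_6 = 5, A_7 = 1. Minimum distance d = 2.

Enumerate all 2^4 = 16 messages m ∈ F_2^4.
For each, compute codeword c = mG in F_2^9, then tally its weight.
  m = 0000 → c = 000000000, weight = 0.
  m = 1000 → c = 101011100, weight = 5.
  m = 0100 → c = 001000110, weight = 3.
  m = 1100 → c = 100011010, weight = 4.
  m = 0010 → c = 101111101, weight = 7.
  m = 1010 → c = 000100001, weight = 2.
  m = 0110 → c = 100111011, weight = 6.
  m = 1110 → c = 001100111, weight = 5.
  m = 0001 → c = 111110100, weight = 6.
  m = 1001 → c = 010101000, weight = 3.
  m = 0101 → c = 110110010, weight = 5.
  m = 1101 → c = 011101110, weight = 6.
  m = 0011 → c = 010001001, weight = 3.
  m = 1011 → c = 111010101, weight = 6.
  m = 0111 → c = 011001111, weight = 6.
  m = 1111 → c = 110010011, weight = 5.
Tally weights:
  weight 0: 1 codewords.
  weight 2: 1 codewords.
  weight 3: 3 codewords.
  weight 4: 1 codewords.
  weight 5: 4 codewords.
  weight 6: 5 codewords.
  weight 7: 1 codewords.
Minimum distance d = smallest w > 0 with A_w > 0 = 2.
Sanity: Σ A_w = 16 = 2^4 = 16 ✓.


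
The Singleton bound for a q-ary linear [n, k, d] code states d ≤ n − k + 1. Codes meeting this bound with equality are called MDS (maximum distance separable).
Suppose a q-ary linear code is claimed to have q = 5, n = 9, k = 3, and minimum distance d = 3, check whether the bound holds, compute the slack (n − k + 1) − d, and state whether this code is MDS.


Singleton RHS = n − k + 1 = 7, slack = 4, bound satisfied, not MDS.

Singleton bound: d ≤ n − k + 1.
Here n = 9, k = 3, so n − k + 1 = 7.
Given d = 3, check d ≤ 7: YES.
Slack = (n − k + 1) − d = 4.
The code is NOT MDS (slack = 4 > 0).
Description: the claimed parameters are [9, 3, 3]_5; such a code would be non-MDS.


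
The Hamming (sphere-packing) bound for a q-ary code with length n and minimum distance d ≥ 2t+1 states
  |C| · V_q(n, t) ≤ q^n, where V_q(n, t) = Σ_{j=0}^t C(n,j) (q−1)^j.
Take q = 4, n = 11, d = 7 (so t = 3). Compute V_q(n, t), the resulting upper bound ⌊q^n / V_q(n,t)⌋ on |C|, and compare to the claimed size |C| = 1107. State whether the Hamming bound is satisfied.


V_q(n, t) = 4984, q^n = 4194304, Hamming bound = 841, |C| = 1107 > bound (violated).

Step 1: Compute V_q(n, t) = Σ_{j=0}^3 C(n, j) (q−1)^j.
  j = 0: C(11,0)·(3)^0 = 1·1 = 1.
  j = 1: C(11,1)·(3)^1 = 11·3 = 33.
  j = 2: C(11,2)·(3)^2 = 55·9 = 495.
  j = 3: C(11,3)·(3)^3 = 165·27 = 4455.
  V_q(n, t) = 1 + 33 + 495 + 4455 = 4984.
Step 2: q^n = 4^11 = 4194304.
Step 3: Hamming bound ⌊q^n / V_q(n,t)⌋ = ⌊4194304/4984⌋ = 841.
Step 4: Compare |C| = 1107 to 841: violated.
The claimed |C| lies above the Hamming bound, so no 4-ary code of length 11 with d ≥ 7 can have 1107 codewords.


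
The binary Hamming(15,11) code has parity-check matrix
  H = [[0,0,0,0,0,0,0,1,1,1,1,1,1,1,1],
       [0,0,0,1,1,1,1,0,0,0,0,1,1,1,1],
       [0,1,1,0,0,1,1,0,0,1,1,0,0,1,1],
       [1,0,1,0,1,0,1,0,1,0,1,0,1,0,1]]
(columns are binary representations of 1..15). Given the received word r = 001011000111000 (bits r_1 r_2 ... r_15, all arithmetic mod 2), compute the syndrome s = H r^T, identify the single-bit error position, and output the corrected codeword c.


s = (1, 1, 0, 1)^T, error position = 13, corrected codeword c = 001011000111100

Compute s = H r^T mod 2 one row at a time:
  s_1 = 0 + 0 + 1 + 1 + 1 + 0 + 0 + 0 = 3 ≡ 1 (mod 2).
  s_2 = 0 + 1 + 1 + 0 + 1 + 0 + 0 + 0 = 3 ≡ 1 (mod 2).
  s_3 = 0 + 1 + 1 + 0 + 1 + 1 + 0 + 0 = 4 ≡ 0 (mod 2).
  s_4 = 0 + 1 + 1 + 0 + 0 + 1 + 0 + 0 = 3 ≡ 1 (mod 2).
s = (1, 1, 0, 1)^T — this equals column 13 of H (binary 1101), so error is at position 13.
Correct: flip bit 13 of r = 001011000111000 to get c = 001011000111100.


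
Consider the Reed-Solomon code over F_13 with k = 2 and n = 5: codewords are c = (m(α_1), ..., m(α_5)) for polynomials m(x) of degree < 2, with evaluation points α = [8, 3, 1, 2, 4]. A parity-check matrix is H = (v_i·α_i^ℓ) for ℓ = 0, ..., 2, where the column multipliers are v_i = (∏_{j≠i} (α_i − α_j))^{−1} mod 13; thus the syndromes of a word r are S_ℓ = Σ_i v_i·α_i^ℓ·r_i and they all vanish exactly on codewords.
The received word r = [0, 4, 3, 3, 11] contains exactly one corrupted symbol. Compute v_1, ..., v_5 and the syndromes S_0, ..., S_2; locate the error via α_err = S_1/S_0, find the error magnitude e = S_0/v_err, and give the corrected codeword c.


S = (6, 12, 11), error at position 4, error magnitude e = 6, c = [0, 4, 3, 10, 11].

Step 1: column multipliers v_i = (∏_{j≠i}(α_i − α_j))^{−1} mod 13.
  i = 1 (α = 8): (8−3)(8−1)(8−2)(8−4) = 5·7·6·4 = 840 ≡ 8, so v_1 = 8^{−1} = 5 (mod 13).
  i = 2 (α = 3): (3−8)(3−1)(3−2)(3−4) = (−5)·2·1·(−1) = 10 ≡ 10, so v_2 = 10^{−1} = 4 (mod 13).
  i = 3 (α = 1): (1−8)(1−3)(1−2)(1−4) = (−7)·(−2)·(−1)·(−3) = 42 ≡ 3, so v_3 = 3^{−1} = 9 (mod 13).
  i = 4 (α = 2): (2−8)(2−3)(2−1)(2−4) = (−6)·(−1)·1·(−2) = −12 ≡ 1, so v_4 = 1^{−1} = 1 (mod 13).
  i = 5 (α = 4): (4−8)(4−3)(4−1)(4−2) = (−4)·1·3·2 = −24 ≡ 2, so v_5 = 2^{−1} = 7 (mod 13).
  v = [5, 4, 9, 1, 7].
Step 2: syndromes of r = [0, 4, 3, 3, 11] (all sums mod 13).
  S_0 = Σ v_i r_i = 5·0 + 4·4 + 9·3 + 1·3 + 7·11 = 123 ≡ 6.
  S_1 = Σ v_i α_i r_i = 5·8·0 + 4·3·4 + 9·1·3 + 1·2·3 + 7·4·11 = 389 ≡ 12.
  α_i^2 mod 13 = [12, 9, 1, 4, 3].
  S_2 = Σ v_i α_i^2 r_i = 5·12·0 + 4·9·4 + 9·1·3 + 1·4·3 + 7·3·11 = 414 ≡ 11.
  S = (6, 12, 11) ≠ 0, so r is not a codeword (an error is present).
Step 3: locate the error. For a single error e at position i, S_ℓ = v_i·e·α_i^ℓ, so α_err = S_1/S_0.
  S_0^{−1} = 6^{−1} = 11 (mod 13), so α_err = 12·11 = 132 ≡ 2 = α_4. Error position i = 4.
  Consistency check: S_2/S_1 = 11·12 = 132 ≡ 2 = α_err ✓ (single-error assumption holds).
Step 4: error magnitude e = S_0/v_4 = S_0·∏_{j≠4}(α_4 − α_j) = 6·1 = 6 ≡ 6 (mod 13).
Step 5: correct position 4: c_4 = r_4 − e = 3 − 6 ≡ 10 (mod 13). Hence c = [0, 4, 3, 10, 11].
  Check: interpolating c through the α_i gives m(x) = 9 + 7·x (degree < 2) with m(α_i) = c_i for every i, so c is indeed a codeword.


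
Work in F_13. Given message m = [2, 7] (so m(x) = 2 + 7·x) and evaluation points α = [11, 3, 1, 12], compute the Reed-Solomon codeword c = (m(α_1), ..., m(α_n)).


c = [1, 10, 9, 8]

Message polynomial: m(x) = 2 + 7·x (mod 13).
For each evaluation point α_i, compute m(α_i) mod 13:
  α_1 = 11: Horner steps 7 → 1, so m(11) = 1.
  α_2 = 3: Horner steps 7 → 10, so m(3) = 10.
  α_3 = 1: Horner steps 7 → 9, so m(1) = 9.
  α_4 = 12: Horner steps 7 → 8, so m(12) = 8.
Codeword c = [1, 10, 9, 8] ∈ F_13^4.


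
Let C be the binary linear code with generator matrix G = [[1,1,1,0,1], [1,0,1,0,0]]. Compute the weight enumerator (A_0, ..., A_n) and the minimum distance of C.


Weight distribution: A_0 = 1, A_2 = 2, A_4 = 1. Minimum distance d = 2.

Enumerate all 2^2 = 4 messages m ∈ F_2^2.
For each, compute codeword c = mG in F_2^5, then tally its weight.
  m = 00 → c = 00000, weight = 0.
  m = 10 → c = 11101, weight = 4.
  m = 01 → c = 10100, weight = 2.
  m = 11 → c = 01001, weight = 2.
Tally weights:
  weight 0: 1 codewords.
  weight 2: 2 codewords.
  weight 4: 1 codewords.
Minimum distance d = smallest w > 0 with A_w > 0 = 2.
Sanity: Σ A_w = 4 = 2^2 = 4 ✓.


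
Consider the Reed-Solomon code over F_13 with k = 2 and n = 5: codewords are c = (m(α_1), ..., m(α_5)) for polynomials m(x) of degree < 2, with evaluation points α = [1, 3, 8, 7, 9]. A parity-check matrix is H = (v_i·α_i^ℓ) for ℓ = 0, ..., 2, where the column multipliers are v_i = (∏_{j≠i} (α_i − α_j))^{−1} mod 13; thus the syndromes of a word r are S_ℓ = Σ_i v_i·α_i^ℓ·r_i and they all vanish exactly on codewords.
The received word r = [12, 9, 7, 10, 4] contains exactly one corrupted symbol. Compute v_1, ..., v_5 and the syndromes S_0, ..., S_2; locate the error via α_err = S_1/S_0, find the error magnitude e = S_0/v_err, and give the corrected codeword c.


S = (4, 4, 4), error at position 1, error magnitude e = 10, c = [2, 9, 7, 10, 4].

Step 1: column multipliers v_i = (∏_{j≠i}(α_i − α_j))^{−1} mod 13.
  i = 1 (α = 1): (1−3)(1−8)(1−7)(1−9) = (−2)·(−7)·(−6)·(−8) = 672 ≡ 9, so v_1 = 9^{−1} = 3 (mod 13).
  i = 2 (α = 3): (3−1)(3−8)(3−7)(3−9) = 2·(−5)·(−4)·(−6) = −240 ≡ 7, so v_2 = 7^{−1} = 2 (mod 13).
  i = 3 (α = 8): (8−1)(8−3)(8−7)(8−9) = 7·5·1·(−1) = −35 ≡ 4, so v_3 = 4^{−1} = 10 (mod 13).
  i = 4 (α = 7): (7−1)(7−3)(7−8)(7−9) = 6·4·(−1)·(−2) = 48 ≡ 9, so v_4 = 9^{−1} = 3 (mod 13).
  i = 5 (α = 9): (9−1)(9−3)(9−8)(9−7) = 8·6·1·2 = 96 ≡ 5, so v_5 = 5^{−1} = 8 (mod 13).
  v = [3, 2, 10, 3, 8].
Step 2: syndromes of r = [12, 9, 7, 10, 4] (all sums mod 13).
  S_0 = Σ v_i r_i = 3·12 + 2·9 + 10·7 + 3·10 + 8·4 = 186 ≡ 4.
  S_1 = Σ v_i α_i r_i = 3·1·12 + 2·3·9 + 10·8·7 + 3·7·10 + 8·9·4 = 1148 ≡ 4.
  α_i^2 mod 13 = [1, 9, 12, 10, 3].
  S_2 = Σ v_i α_i^2 r_i = 3·1·12 + 2·9·9 + 10·12·7 + 3·10·10 + 8·3·4 = 1434 ≡ 4.
  S = (4, 4, 4) ≠ 0, so r is not a codeword (an error is present).
Step 3: locate the error. For a single error e at position i, S_ℓ = v_i·e·α_i^ℓ, so α_err = S_1/S_0.
  S_0^{−1} = 4^{−1} = 10 (mod 13), so α_err = 4·10 = 40 ≡ 1 = α_1. Error position i = 1.
  Consistency check: S_2/S_1 = 4·10 = 40 ≡ 1 = α_err ✓ (single-error assumption holds).
Step 4: error magnitude e = S_0/v_1 = S_0·∏_{j≠1}(α_1 − α_j) = 4·9 = 36 ≡ 10 (mod 13).
Step 5: correct position 1: c_1 = r_1 − e = 12 − 10 ≡ 2 (mod 13). Hence c = [2, 9, 7, 10, 4].
  Check: interpolating c through the α_i gives m(x) = 5 + 10·x (degree < 2) with m(α_i) = c_i for every i, so c is indeed a codeword.


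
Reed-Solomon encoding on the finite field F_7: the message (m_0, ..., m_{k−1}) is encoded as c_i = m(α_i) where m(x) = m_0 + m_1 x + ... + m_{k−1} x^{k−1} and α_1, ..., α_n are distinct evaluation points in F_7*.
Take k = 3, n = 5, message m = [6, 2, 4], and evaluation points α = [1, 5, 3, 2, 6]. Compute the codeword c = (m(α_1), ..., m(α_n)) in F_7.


c = [5, 4, 6, 5, 1]

Message polynomial: m(x) = 6 + 2·x + 4·x^2 (mod 7).
For each evaluation point α_i, compute m(α_i) mod 7:
  α_1 = 1: Horner steps 4 → 6 → 5, so m(1) = 5.
  α_2 = 5: Horner steps 4 → 1 → 4, so m(5) = 4.
  α_3 = 3: Horner steps 4 → 0 → 6, so m(3) = 6.
  α_4 = 2: Horner steps 4 → 3 → 5, so m(2) = 5.
  α_5 = 6: Horner steps 4 → 5 → 1, so m(6) = 1.
Codeword c = [5, 4, 6, 5, 1] ∈ F_7^5.


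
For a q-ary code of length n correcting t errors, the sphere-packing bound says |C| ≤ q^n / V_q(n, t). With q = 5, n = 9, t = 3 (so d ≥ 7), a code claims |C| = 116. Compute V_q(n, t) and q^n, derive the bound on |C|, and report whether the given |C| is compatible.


V_q(n, t) = 5989, q^n = 1953125, Hamming bound = 326, |C| = 116 ≤ bound (satisfied).

Step 1: Compute V_q(n, t) = Σ_{j=0}^3 C(n, j) (q−1)^j.
  j = 0: C(9,0)·(4)^0 = 1·1 = 1.
  j = 1: C(9,1)·(4)^1 = 9·4 = 36.
  j = 2: C(9,2)·(4)^2 = 36·16 = 576.
  j = 3: C(9,3)·(4)^3 = 84·64 = 5376.
  V_q(n, t) = 1 + 36 + 576 + 5376 = 5989.
Step 2: q^n = 5^9 = 1953125.
Step 3: Hamming bound ⌊q^n / V_q(n,t)⌋ = ⌊1953125/5989⌋ = 326.
Step 4: Compare |C| = 116 to 326: satisfied.
The claimed |C| lies below the Hamming bound.


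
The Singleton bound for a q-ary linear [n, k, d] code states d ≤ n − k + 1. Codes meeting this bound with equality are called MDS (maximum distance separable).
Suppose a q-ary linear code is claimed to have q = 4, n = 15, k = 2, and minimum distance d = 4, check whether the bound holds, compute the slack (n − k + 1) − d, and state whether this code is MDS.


Singleton RHS = n − k + 1 = 14, slack = 10, bound satisfied, not MDS.

Singleton bound: d ≤ n − k + 1.
Here n = 15, k = 2, so n − k + 1 = 14.
Given d = 4, check d ≤ 14: YES.
Slack = (n − k + 1) − d = 10.
The code is NOT MDS (slack = 10 > 0).
Description: the claimed parameters are [15, 2, 4]_4; such a code would be non-MDS.


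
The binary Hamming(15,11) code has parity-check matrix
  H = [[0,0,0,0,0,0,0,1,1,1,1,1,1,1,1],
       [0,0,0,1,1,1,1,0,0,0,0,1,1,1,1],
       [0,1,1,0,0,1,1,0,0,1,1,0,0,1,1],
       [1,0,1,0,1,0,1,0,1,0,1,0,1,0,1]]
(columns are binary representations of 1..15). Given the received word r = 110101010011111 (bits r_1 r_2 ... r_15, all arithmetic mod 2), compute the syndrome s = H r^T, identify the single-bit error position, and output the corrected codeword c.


s = (0, 0, 1, 0)^T, error position = 2, corrected codeword c = 100101010011111

Compute s = H r^T mod 2 one row at a time:
  s_1 = 1 + 0 + 0 + 1 + 1 + 1 + 1 + 1 = 6 ≡ 0 (mod 2).
  s_2 = 1 + 0 + 1 + 0 + 1 + 1 + 1 + 1 = 6 ≡ 0 (mod 2).
  s_3 = 1 + 0 + 1 + 0 + 0 + 1 + 1 + 1 = 5 ≡ 1 (mod 2).
  s_4 = 1 + 0 + 0 + 0 + 0 + 1 + 1 + 1 = 4 ≡ 0 (mod 2).
s = (0, 0, 1, 0)^T — this equals column 2 of H (binary 0010), so error is at position 2.
Correct: flip bit 2 of r = 110101010011111 to get c = 100101010011111.


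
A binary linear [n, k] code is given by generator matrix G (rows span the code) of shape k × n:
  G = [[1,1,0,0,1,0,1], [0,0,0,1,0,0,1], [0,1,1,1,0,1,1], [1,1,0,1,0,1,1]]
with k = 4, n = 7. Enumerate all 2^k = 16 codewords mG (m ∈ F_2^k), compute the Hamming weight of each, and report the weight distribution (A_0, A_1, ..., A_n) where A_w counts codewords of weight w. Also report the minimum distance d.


Weight distribution: A_0 = 1, A_2 = 2, A_3 = 4, A_4 = 5, A_5 = 4. Minimum distance d = 2.

Enumerate all 2^4 = 16 messages m ∈ F_2^4.
For each, compute codeword c = mG in F_2^7, then tally its weight.
  m = 0000 → c = 0000000, weight = 0.
  m = 1000 → c = 1100101, weight = 4.
  m = 0100 → c = 0001001, weight = 2.
  m = 1100 → c = 1101100, weight = 4.
  m = 0010 → c = 0111011, weight = 5.
  m = 1010 → c = 1011110, weight = 5.
  m = 0110 → c = 0110010, weight = 3.
  m = 1110 → c = 1010111, weight = 5.
  m = 0001 → c = 1101011, weight = 5.
  m = 1001 → c = 0001110, weight = 3.
  m = 0101 → c = 1100010, weight = 3.
  m = 1101 → c = 0000111, weight = 3.
  m = 0011 → c = 1010000, weight = 2.
  m = 1011 → c = 0110101, weight = 4.
  m = 0111 → c = 1011001, weight = 4.
  m = 1111 → c = 0111100, weight = 4.
Tally weights:
  weight 0: 1 codewords.
  weight 2: 2 codewords.
  weight 3: 4 codewords.
  weight 4: 5 codewords.
  weight 5: 4 codewords.
Minimum distance d = smallest w > 0 with A_w > 0 = 2.
Sanity: Σ A_w = 16 = 2^4 = 16 ✓.


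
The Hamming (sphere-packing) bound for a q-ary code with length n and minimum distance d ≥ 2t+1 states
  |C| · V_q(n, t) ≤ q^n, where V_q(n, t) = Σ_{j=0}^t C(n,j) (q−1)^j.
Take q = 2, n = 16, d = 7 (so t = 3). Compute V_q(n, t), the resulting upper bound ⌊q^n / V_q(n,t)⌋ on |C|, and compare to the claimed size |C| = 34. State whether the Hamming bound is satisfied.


V_q(n, t) = 697, q^n = 65536, Hamming bound = 94, |C| = 34 ≤ bound (satisfied).

Step 1: Compute V_q(n, t) = Σ_{j=0}^3 C(n, j) (q−1)^j.
  j = 0: C(16,0)·(1)^0 = 1·1 = 1.
  j = 1: C(16,1)·(1)^1 = 16·1 = 16.
  j = 2: C(16,2)·(1)^2 = 120·1 = 120.
  j = 3: C(16,3)·(1)^3 = 560·1 = 560.
  V_q(n, t) = 1 + 16 + 120 + 560 = 697.
Step 2: q^n = 2^16 = 65536.
Step 3: Hamming bound ⌊q^n / V_q(n,t)⌋ = ⌊65536/697⌋ = 94.
Step 4: Compare |C| = 34 to 94: satisfied.
The claimed |C| lies below the Hamming bound.


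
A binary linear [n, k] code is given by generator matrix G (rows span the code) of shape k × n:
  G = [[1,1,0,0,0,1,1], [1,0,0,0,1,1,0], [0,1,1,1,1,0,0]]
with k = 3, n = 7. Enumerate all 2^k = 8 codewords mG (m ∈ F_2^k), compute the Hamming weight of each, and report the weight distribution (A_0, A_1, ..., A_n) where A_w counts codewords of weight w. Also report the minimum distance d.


Weight distribution: A_0 = 1, A_3 = 3, A_4 = 2, A_5 = 1, A_6 = 1. Minimum distance d = 3.

Enumerate all 2^3 = 8 messages m ∈ F_2^3.
For each, compute codeword c = mG in F_2^7, then tally its weight.
  m = 000 → c = 0000000, weight = 0.
  m = 100 → c = 1100011, weight = 4.
  m = 010 → c = 1000110, weight = 3.
  m = 110 → c = 0100101, weight = 3.
  m = 001 → c = 0111100, weight = 4.
  m = 101 → c = 1011111, weight = 6.
  m = 011 → c = 1111010, weight = 5.
  m = 111 → c = 0011001, weight = 3.
Tally weights:
  weight 0: 1 codewords.
  weight 3: 3 codewords.
  weight 4: 2 codewords.
  weight 5: 1 codewords.
  weight 6: 1 codewords.
Minimum distance d = smallest w > 0 with A_w > 0 = 3.
Sanity: Σ A_w = 8 = 2^3 = 8 ✓.


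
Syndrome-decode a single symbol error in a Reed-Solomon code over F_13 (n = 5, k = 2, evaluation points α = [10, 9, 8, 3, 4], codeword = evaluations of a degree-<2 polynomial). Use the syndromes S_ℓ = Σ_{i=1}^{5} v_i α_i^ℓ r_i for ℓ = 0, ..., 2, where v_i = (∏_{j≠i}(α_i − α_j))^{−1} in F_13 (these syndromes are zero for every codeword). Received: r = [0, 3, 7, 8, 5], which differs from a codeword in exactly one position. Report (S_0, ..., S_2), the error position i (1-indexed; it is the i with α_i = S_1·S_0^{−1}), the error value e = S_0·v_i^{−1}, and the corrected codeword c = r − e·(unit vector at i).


S = (1, 8, 12), error at position 3, error magnitude e = 1, c = [0, 3, 6, 8, 5].

Step 1: column multipliers v_i = (∏_{j≠i}(α_i − α_j))^{−1} mod 13.
  i = 1 (α = 10): (10−9)(10−8)(10−3)(10−4) = 1·2·7·6 = 84 ≡ 6, so v_1 = 6^{−1} = 11 (mod 13).
  i = 2 (α = 9): (9−10)(9−8)(9−3)(9−4) = (−1)·1·6·5 = −30 ≡ 9, so v_2 = 9^{−1} = 3 (mod 13).
  i = 3 (α = 8): (8−10)(8−9)(8−3)(8−4) = (−2)·(−1)·5·4 = 40 ≡ 1, so v_3 = 1^{−1} = 1 (mod 13).
  i = 4 (α = 3): (3−10)(3−9)(3−8)(3−4) = (−7)·(−6)·(−5)·(−1) = 210 ≡ 2, so v_4 = 2^{−1} = 7 (mod 13).
  i = 5 (α = 4): (4−10)(4−9)(4−8)(4−3) = (−6)·(−5)·(−4)·1 = −120 ≡ 10, so v_5 = 10^{−1} = 4 (mod 13).
  v = [11, 3, 1, 7, 4].
Step 2: syndromes of r = [0, 3, 7, 8, 5] (all sums mod 13).
  S_0 = Σ v_i r_i = 11·0 + 3·3 + 1·7 + 7·8 + 4·5 = 92 ≡ 1.
  S_1 = Σ v_i α_i r_i = 11·10·0 + 3·9·3 + 1·8·7 + 7·3·8 + 4·4·5 = 385 ≡ 8.
  α_i^2 mod 13 = [9, 3, 12, 9, 3].
  S_2 = Σ v_i α_i^2 r_i = 11·9·0 + 3·3·3 + 1·12·7 + 7·9·8 + 4·3·5 = 675 ≡ 12.
  S = (1, 8, 12) ≠ 0, so r is not a codeword (an error is present).
Step 3: locate the error. For a single error e at position i, S_ℓ = v_i·e·α_i^ℓ, so α_err = S_1/S_0.
  S_0^{−1} = 1^{−1} = 1 (mod 13), so α_err = 8·1 = 8 ≡ 8 = α_3. Error position i = 3.
  Consistency check: S_2/S_1 = 12·5 = 60 ≡ 8 = α_err ✓ (single-error assumption holds).
Step 4: error magnitude e = S_0/v_3 = S_0·∏_{j≠3}(α_3 − α_j) = 1·1 = 1 ≡ 1 (mod 13).
Step 5: correct position 3: c_3 = r_3 − e = 7 − 1 ≡ 6 (mod 13). Hence c = [0, 3, 6, 8, 5].
  Check: interpolating c through the α_i gives m(x) = 4 + 10·x (degree < 2) with m(α_i) = c_i for every i, so c is indeed a codeword.


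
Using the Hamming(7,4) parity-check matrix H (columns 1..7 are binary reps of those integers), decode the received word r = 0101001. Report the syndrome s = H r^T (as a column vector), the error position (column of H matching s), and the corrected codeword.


s = (0, 0, 1)^T, error position = 1, corrected codeword c = 1101001

Compute s = H r^T mod 2 one row at a time:
  s_1 = 1 + 0 + 0 + 1 = 2 ≡ 0 (mod 2).
  s_2 = 1 + 0 + 0 + 1 = 2 ≡ 0 (mod 2).
  s_3 = 0 + 0 + 0 + 1 = 1 ≡ 1 (mod 2).
s = (0, 0, 1)^T — this equals column 1 of H (binary 001), so error is at position 1.
Correct: flip bit 1 of r = 0101001 to get c = 1101001.


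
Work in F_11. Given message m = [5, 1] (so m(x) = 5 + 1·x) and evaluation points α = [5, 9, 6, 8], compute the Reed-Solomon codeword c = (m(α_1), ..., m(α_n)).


c = [10, 3, 0, 2]

Message polynomial: m(x) = 5 + 1·x (mod 11).
For each evaluation point α_i, compute m(α_i) mod 11:
  α_1 = 5: Horner steps 1 → 10, so m(5) = 10.
  α_2 = 9: Horner steps 1 → 3, so m(9) = 3.
  α_3 = 6: Horner steps 1 → 0, so m(6) = 0.
  α_4 = 8: Horner steps 1 → 2, so m(8) = 2.
Codeword c = [10, 3, 0, 2] ∈ F_11^4.


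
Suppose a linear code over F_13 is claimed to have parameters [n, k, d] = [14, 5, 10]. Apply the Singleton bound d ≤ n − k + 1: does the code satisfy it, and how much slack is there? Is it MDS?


Singleton RHS = n − k + 1 = 10, slack = 0, bound satisfied, MDS.

Singleton bound: d ≤ n − k + 1.
Here n = 14, k = 5, so n − k + 1 = 10.
Given d = 10, check d ≤ 10: YES.
Slack = (n − k + 1) − d = 0.
The code is MDS (slack = 0).
Description: the claimed parameters are [14, 5, 10]_13; such a code would be MDS (meets Singleton bound).


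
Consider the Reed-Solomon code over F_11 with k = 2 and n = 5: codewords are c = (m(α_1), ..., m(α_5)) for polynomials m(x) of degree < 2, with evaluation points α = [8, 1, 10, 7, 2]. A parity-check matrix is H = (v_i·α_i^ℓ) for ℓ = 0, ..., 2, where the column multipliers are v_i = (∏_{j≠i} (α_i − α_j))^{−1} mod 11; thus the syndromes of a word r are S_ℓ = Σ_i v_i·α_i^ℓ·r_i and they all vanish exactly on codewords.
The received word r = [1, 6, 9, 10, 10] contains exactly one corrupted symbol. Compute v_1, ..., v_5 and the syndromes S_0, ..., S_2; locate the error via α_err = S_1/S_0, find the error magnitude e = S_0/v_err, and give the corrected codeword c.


S = (1, 7, 5), error at position 4, error magnitude e = 2, c = [1, 6, 9, 8, 10].

Step 1: column multipliers v_i = (∏_{j≠i}(α_i − α_j))^{−1} mod 11.
  i = 1 (α = 8): (8−1)(8−10)(8−7)(8−2) = 7·(−2)·1·6 = −84 ≡ 4, so v_1 = 4^{−1} = 3 (mod 11).
  i = 2 (α = 1): (1−8)(1−10)(1−7)(1−2) = (−7)·(−9)·(−6)·(−1) = 378 ≡ 4, so v_2 = 4^{−1} = 3 (mod 11).
  i = 3 (α = 10): (10−8)(10−1)(10−7)(10−2) = 2·9·3·8 = 432 ≡ 3, so v_3 = 3^{−1} = 4 (mod 11).
  i = 4 (α = 7): (7−8)(7−1)(7−10)(7−2) = (−1)·6·(−3)·5 = 90 ≡ 2, so v_4 = 2^{−1} = 6 (mod 11).
  i = 5 (α = 2): (2−8)(2−1)(2−10)(2−7) = (−6)·1·(−8)·(−5) = −240 ≡ 2, so v_5 = 2^{−1} = 6 (mod 11).
  v = [3, 3, 4, 6, 6].
Step 2: syndromes of r = [1, 6, 9, 10, 10] (all sums mod 11).
  S_0 = Σ v_i r_i = 3·1 + 3·6 + 4·9 + 6·10 + 6·10 = 177 ≡ 1.
  S_1 = Σ v_i α_i r_i = 3·8·1 + 3·1·6 + 4·10·9 + 6·7·10 + 6·2·10 = 942 ≡ 7.
  α_i^2 mod 11 = [9, 1, 1, 5, 4].
  S_2 = Σ v_i α_i^2 r_i = 3·9·1 + 3·1·6 + 4·1·9 + 6·5·10 + 6·4·10 = 621 ≡ 5.
  S = (1, 7, 5) ≠ 0, so r is not a codeword (an error is present).
Step 3: locate the error. For a single error e at position i, S_ℓ = v_i·e·α_i^ℓ, so α_err = S_1/S_0.
  S_0^{−1} = 1^{−1} = 1 (mod 11), so α_err = 7·1 = 7 ≡ 7 = α_4. Error position i = 4.
  Consistency check: S_2/S_1 = 5·8 = 40 ≡ 7 = α_err ✓ (single-error assumption holds).
Step 4: error magnitude e = S_0/v_4 = S_0·∏_{j≠4}(α_4 − α_j) = 1·2 = 2 ≡ 2 (mod 11).
Step 5: correct position 4: c_4 = r_4 − e = 10 − 2 ≡ 8 (mod 11). Hence c = [1, 6, 9, 8, 10].
  Check: interpolating c through the α_i gives m(x) = 2 + 4·x (degree < 2) with m(α_i) = c_i for every i, so c is indeed a codeword.
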